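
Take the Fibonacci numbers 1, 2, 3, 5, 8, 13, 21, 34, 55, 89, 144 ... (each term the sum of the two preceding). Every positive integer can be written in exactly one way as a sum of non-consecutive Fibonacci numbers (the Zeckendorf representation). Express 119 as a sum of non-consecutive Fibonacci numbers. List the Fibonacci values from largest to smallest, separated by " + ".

119 − 89 = 30
30 − 21 = 9
9 − 8 = 1
1 − 1 = 0
So 119 = 89 + 21 + 8 + 1, with no two terms consecutive in the sequence.

89 + 21 + 8 + 1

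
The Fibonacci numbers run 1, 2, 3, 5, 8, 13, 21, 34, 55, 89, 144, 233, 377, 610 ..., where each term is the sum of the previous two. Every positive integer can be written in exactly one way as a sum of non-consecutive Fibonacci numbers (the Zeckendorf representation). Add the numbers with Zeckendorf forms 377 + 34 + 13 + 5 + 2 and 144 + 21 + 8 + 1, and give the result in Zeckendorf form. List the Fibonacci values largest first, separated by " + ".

The two numbers are 431 and 174, so their sum is 605.
Greedily peel off the largest Fibonacci term at each step:
605 − 377 = 228
228 − 144 = 84
84 − 55 = 29
29 − 21 = 8
8 − 8 = 0

377 + 144 + 55 + 21 + 8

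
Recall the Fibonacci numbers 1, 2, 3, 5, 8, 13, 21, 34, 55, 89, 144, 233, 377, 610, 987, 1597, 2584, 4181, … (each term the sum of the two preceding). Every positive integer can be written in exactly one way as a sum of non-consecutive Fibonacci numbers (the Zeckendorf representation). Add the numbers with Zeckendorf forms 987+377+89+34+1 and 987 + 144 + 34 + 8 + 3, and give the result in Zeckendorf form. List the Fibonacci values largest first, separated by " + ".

2584 + 55 + 21 + 3 + 1

The two numbers are 1488 and 1176, so their sum is 2664.
subtract 2584 from 2664: 80 remains
subtract 55 from 80: 25 remains
subtract 21 from 25: 4 remains
subtract 3 from 4: 1 remains
subtract 1 from 1: 0 remains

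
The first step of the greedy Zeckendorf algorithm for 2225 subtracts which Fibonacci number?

1597

1597 ≤ 2225 < 2584, so the largest Fibonacci number not exceeding 2225 is 1597.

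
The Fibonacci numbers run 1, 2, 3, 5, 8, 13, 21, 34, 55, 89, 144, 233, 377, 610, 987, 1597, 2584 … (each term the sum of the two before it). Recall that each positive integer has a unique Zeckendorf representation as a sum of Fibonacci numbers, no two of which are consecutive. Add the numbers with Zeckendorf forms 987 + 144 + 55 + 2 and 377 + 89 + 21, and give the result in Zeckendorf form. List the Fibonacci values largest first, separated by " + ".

1597 + 55 + 21 + 2

The two numbers are 1188 and 487, so their sum is 1675.
Repeatedly subtract the largest Fibonacci number that fits:
take 1597 (≤ 1675); 1675 − 1597 = 78
take 55 (≤ 78); 78 − 55 = 23
take 21 (≤ 23); 23 − 21 = 2
take 2 (≤ 2); 2 − 2 = 0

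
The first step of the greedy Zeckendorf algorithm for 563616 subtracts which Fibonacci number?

514229

514229 ≤ 563616 < 832040, so the largest Fibonacci number not exceeding 563616 is 514229.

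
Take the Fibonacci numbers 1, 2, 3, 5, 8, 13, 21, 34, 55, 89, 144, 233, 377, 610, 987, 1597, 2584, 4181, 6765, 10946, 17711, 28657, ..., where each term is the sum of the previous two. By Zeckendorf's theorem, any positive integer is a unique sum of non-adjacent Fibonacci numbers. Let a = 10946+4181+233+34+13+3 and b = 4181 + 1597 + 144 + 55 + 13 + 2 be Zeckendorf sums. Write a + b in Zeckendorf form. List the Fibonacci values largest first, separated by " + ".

The two numbers are 15410 and 5992, so their sum is 21402.
take 17711 (≤ 21402); 21402 − 17711 = 3691
take 2584 (≤ 3691); 3691 − 2584 = 1107
take 987 (≤ 1107); 1107 − 987 = 120
take 89 (≤ 120); 120 − 89 = 31
take 21 (≤ 31); 31 − 21 = 10
take 8 (≤ 10); 10 − 8 = 2
take 2 (≤ 2); 2 − 2 = 0

17711 + 2584 + 987 + 89 + 21 + 8 + 2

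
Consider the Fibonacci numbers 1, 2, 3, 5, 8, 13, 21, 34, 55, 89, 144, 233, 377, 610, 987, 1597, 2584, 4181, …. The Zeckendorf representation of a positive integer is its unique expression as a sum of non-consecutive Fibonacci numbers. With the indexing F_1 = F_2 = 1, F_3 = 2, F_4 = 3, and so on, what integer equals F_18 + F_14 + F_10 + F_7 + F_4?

F_18 + F_14 + F_10 + F_7 + F_4 = 2584 + 377 + 55 + 13 + 3 = 3032.

3032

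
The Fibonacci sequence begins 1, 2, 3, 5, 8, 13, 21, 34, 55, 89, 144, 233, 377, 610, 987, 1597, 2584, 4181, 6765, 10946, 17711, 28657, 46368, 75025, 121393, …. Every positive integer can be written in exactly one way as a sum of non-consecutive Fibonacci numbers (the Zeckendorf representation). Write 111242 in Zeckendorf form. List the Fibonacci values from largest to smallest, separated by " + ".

75025 + 28657 + 6765 + 610 + 144 + 34 + 5 + 2

111242 − 75025 = 36217
36217 − 28657 = 7560
7560 − 6765 = 795
795 − 610 = 185
185 − 144 = 41
41 − 34 = 7
7 − 5 = 2
2 − 2 = 0
So 111242 = 75025 + 28657 + 6765 + 610 + 144 + 34 + 5 + 2, with no two terms consecutive in the sequence.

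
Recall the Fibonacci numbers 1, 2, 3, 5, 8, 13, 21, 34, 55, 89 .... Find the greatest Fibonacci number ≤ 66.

55 ≤ 66 < 89, so the largest Fibonacci number not exceeding 66 is 55.

55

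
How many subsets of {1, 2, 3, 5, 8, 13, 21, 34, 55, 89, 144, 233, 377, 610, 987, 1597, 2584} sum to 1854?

1854 = 1597+233+21+3 = 1597+233+21+2+1 = 1597+233+13+8+3 = … (37 more), for 40 in all.

40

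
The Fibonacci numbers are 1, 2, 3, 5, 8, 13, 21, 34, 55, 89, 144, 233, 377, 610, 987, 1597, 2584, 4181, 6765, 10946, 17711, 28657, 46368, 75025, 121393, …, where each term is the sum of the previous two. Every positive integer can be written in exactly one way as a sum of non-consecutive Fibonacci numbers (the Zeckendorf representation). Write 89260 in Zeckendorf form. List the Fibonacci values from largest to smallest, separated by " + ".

75025 + 10946 + 2584 + 610 + 89 + 5 + 1

89260 − 75025 = 14235
14235 − 10946 = 3289
3289 − 2584 = 705
705 − 610 = 95
95 − 89 = 6
6 − 5 = 1
1 − 1 = 0
So 89260 = 75025 + 10946 + 2584 + 610 + 89 + 5 + 1, with no two terms consecutive in the sequence.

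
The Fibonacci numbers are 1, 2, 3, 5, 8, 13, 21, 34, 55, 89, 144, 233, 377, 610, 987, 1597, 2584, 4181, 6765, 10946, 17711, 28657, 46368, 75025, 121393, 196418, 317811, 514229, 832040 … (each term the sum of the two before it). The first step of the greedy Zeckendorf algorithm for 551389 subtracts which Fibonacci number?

514229

514229 ≤ 551389 < 832040, so the largest Fibonacci number not exceeding 551389 is 514229.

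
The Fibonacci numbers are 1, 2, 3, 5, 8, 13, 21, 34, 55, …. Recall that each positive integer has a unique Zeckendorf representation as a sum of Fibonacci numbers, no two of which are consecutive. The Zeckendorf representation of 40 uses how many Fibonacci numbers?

Greedy algorithm:
40: greatest Fibonacci not exceeding it is 34, leaving 6
6: greatest Fibonacci not exceeding it is 5, leaving 1
1: greatest Fibonacci not exceeding it is 1, leaving 0
40 = 34 + 5 + 1, which has 3 terms.

3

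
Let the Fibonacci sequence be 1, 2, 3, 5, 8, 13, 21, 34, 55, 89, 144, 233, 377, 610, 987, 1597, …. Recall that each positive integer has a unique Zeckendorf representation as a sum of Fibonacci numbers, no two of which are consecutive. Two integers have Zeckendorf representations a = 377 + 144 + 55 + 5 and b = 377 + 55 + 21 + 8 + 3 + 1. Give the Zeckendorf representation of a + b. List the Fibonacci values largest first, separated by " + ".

The two numbers are 581 and 465, so their sum is 1046.
subtract 987 from 1046: 59 remains
subtract 55 from 59: 4 remains
subtract 3 from 4: 1 remains
subtract 1 from 1: 0 remains

987 + 55 + 3 + 1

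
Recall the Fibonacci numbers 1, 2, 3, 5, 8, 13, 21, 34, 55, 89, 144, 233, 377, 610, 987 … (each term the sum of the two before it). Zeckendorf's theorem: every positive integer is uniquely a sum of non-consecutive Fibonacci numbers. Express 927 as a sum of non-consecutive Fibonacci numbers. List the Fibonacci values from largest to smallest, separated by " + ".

610 + 233 + 55 + 21 + 8

Greedy algorithm:
927 − 610 = 317
317 − 233 = 84
84 − 55 = 29
29 − 21 = 8
8 − 8 = 0
So 927 = 610 + 233 + 55 + 21 + 8, with no two terms consecutive in the sequence.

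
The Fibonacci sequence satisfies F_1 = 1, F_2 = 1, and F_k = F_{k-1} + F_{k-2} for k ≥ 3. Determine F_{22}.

Iterating the recurrence up to F_{18} = 2584 and F_{17} = 1597:
F_{19} = F_{18} + F_{17} = 2584 + 1597 = 4181
F_{20} = F_{19} + F_{18} = 4181 + 2584 = 6765
F_{21} = F_{20} + F_{19} = 6765 + 4181 = 10946
F_{22} = F_{21} + F_{20} = 10946 + 6765 = 17711

17711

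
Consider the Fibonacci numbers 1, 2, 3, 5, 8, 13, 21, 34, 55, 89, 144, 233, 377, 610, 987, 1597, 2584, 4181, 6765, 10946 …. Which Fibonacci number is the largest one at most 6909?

6765

6765 ≤ 6909 < 10946, so the largest Fibonacci number not exceeding 6909 is 6765.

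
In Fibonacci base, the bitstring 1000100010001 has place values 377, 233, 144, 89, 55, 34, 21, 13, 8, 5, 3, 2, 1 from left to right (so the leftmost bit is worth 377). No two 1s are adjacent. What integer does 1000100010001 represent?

441

Summing the place values of the 1 bits: 377 + 55 + 8 + 1 = 441.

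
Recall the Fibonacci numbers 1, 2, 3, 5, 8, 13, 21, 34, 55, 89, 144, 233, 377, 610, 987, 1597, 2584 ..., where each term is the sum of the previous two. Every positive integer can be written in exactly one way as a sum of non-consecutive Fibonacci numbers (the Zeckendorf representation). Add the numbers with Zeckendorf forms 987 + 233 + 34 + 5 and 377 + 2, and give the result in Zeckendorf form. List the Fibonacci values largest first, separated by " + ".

1597 + 34 + 5 + 2

The two numbers are 1259 and 379, so their sum is 1638.
1638 − 1597 = 41
41 − 34 = 7
7 − 5 = 2
2 − 2 = 0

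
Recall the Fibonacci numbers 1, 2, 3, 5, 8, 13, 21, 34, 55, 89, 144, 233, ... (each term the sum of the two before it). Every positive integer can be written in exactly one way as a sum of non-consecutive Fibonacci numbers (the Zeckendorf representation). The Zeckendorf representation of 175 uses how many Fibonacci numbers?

largest Fibonacci ≤ 175 is 144; 175 − 144 = 31
largest Fibonacci ≤ 31 is 21; 31 − 21 = 10
largest Fibonacci ≤ 10 is 8; 10 − 8 = 2
largest Fibonacci ≤ 2 is 2; 2 − 2 = 0
175 = 144 + 21 + 8 + 2, which has 4 terms.

4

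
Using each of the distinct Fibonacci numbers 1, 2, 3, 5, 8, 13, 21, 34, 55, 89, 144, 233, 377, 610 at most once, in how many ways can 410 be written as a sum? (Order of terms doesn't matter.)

410 = 377+21+8+3+1 = 233+144+21+8+3+1 = 233+89+55+21+8+3+1 — 3 representations.

3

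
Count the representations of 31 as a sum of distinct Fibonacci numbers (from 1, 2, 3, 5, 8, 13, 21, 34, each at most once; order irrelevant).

3

Each representation comes from the Zeckendorf form by replacing some F_k with F_{k−1} + F_{k−2} where possible.
31 = 21+8+2 = 21+5+3+2 = 13+8+5+3+2 — 3 representations.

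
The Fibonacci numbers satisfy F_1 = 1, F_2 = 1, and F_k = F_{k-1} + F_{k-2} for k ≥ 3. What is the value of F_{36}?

Iterating the recurrence up to F_{30} = 832040 and F_{29} = 514229:
F_{31} = F_{30} + F_{29} = 832040 + 514229 = 1346269
F_{32} = F_{31} + F_{30} = 1346269 + 832040 = 2178309
F_{33} = F_{32} + F_{31} = 2178309 + 1346269 = 3524578
F_{34} = F_{33} + F_{32} = 3524578 + 2178309 = 5702887
F_{35} = F_{34} + F_{33} = 5702887 + 3524578 = 9227465
F_{36} = F_{35} + F_{34} = 9227465 + 5702887 = 14930352

14930352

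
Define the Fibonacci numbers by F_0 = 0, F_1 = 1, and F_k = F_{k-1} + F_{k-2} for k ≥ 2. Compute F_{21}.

10946

Iterating the recurrence up to F_{13} = 233 and F_{12} = 144:
F_{14} = F_{13} + F_{12} = 233 + 144 = 377
F_{15} = F_{14} + F_{13} = 377 + 233 = 610
F_{16} = F_{15} + F_{14} = 610 + 377 = 987
F_{17} = F_{16} + F_{15} = 987 + 610 = 1597
F_{18} = F_{17} + F_{16} = 1597 + 987 = 2584
F_{19} = F_{18} + F_{17} = 2584 + 1597 = 4181
F_{20} = F_{19} + F_{18} = 4181 + 2584 = 6765
F_{21} = F_{20} + F_{19} = 6765 + 4181 = 10946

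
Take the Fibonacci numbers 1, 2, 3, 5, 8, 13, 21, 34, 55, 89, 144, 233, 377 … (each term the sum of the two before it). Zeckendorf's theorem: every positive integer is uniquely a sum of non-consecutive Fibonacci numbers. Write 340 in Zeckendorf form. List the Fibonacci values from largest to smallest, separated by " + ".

233 + 89 + 13 + 5

take 233 (≤ 340); 340 − 233 = 107
take 89 (≤ 107); 107 − 89 = 18
take 13 (≤ 18); 18 − 13 = 5
take 5 (≤ 5); 5 − 5 = 0
So 340 = 233 + 89 + 13 + 5, with no two terms consecutive in the sequence.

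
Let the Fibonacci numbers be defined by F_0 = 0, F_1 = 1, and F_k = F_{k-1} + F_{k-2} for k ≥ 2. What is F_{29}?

Iterating the recurrence up to F_{24} = 46368 and F_{23} = 28657:
F_{25} = F_{24} + F_{23} = 46368 + 28657 = 75025
F_{26} = F_{25} + F_{24} = 75025 + 46368 = 121393
F_{27} = F_{26} + F_{25} = 121393 + 75025 = 196418
F_{28} = F_{27} + F_{26} = 196418 + 121393 = 317811
F_{29} = F_{28} + F_{27} = 317811 + 196418 = 514229

514229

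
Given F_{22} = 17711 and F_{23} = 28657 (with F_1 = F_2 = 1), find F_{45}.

By F_{2k+1} = F_k² + F_{k+1}²: F_{45} = 17711² + 28657² = 313679521 + 821223649 = 1134903170.

1134903170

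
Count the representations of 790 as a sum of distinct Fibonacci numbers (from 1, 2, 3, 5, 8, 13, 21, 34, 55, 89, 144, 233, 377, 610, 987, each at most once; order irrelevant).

790 = 610+144+34+2 = 610+144+21+13+2 = 610+89+55+34+2 = 377+233+144+34+2 = 610+144+21+8+5+2 = … (7 more), for 12 in all.

12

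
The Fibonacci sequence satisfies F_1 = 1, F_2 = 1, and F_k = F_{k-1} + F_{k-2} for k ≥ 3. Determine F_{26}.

Iterating the recurrence up to F_{22} = 17711 and F_{21} = 10946:
F_{23} = F_{22} + F_{21} = 17711 + 10946 = 28657
F_{24} = F_{23} + F_{22} = 28657 + 17711 = 46368
F_{25} = F_{24} + F_{23} = 46368 + 28657 = 75025
F_{26} = F_{25} + F_{24} = 75025 + 46368 = 121393

121393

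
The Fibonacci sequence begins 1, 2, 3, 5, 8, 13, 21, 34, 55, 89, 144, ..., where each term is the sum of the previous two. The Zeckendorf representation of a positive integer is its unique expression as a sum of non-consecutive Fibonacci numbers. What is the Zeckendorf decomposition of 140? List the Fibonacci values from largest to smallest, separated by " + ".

89 + 34 + 13 + 3 + 1

89 ≤ 140 < 144, so take 89; remainder 51
34 ≤ 51 < 55, so take 34; remainder 17
13 ≤ 17 < 21, so take 13; remainder 4
3 ≤ 4 < 5, so take 3; remainder 1
1 ≤ 1 < 2, so take 1; remainder 0
So 140 = 89 + 34 + 13 + 3 + 1, with no two terms consecutive in the sequence.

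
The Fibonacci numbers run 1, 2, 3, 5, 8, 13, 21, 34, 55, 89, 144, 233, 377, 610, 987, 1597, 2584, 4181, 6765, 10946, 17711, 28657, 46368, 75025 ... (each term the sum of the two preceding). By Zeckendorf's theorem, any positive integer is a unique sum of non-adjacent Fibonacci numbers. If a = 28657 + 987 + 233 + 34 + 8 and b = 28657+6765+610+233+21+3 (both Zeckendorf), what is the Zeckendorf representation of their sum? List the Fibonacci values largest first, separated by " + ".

The two numbers are 29919 and 36289, so their sum is 66208.
Repeatedly subtract the largest Fibonacci number that fits:
46368 ≤ 66208 < 75025, so take 46368; remainder 19840
17711 ≤ 19840 < 28657, so take 17711; remainder 2129
1597 ≤ 2129 < 2584, so take 1597; remainder 532
377 ≤ 532 < 610, so take 377; remainder 155
144 ≤ 155 < 233, so take 144; remainder 11
8 ≤ 11 < 13, so take 8; remainder 3
3 ≤ 3 < 5, so take 3; remainder 0

46368 + 17711 + 1597 + 377 + 144 + 8 + 3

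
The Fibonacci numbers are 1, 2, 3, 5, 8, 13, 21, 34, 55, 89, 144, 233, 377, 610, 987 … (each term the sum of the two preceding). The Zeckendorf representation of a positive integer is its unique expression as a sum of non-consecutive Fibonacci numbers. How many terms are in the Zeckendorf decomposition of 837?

837: greatest Fibonacci not exceeding it is 610, leaving 227
227: greatest Fibonacci not exceeding it is 144, leaving 83
83: greatest Fibonacci not exceeding it is 55, leaving 28
28: greatest Fibonacci not exceeding it is 21, leaving 7
7: greatest Fibonacci not exceeding it is 5, leaving 2
2: greatest Fibonacci not exceeding it is 2, leaving 0
837 = 610 + 144 + 55 + 21 + 5 + 2, which has 6 terms.

6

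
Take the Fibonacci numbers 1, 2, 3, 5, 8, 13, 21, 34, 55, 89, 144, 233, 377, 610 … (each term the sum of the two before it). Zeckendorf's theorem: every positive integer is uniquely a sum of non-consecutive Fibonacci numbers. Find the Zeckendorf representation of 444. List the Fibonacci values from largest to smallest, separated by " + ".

377 + 55 + 8 + 3 + 1

Greedy algorithm:
take 377 (≤ 444); 444 − 377 = 67
take 55 (≤ 67); 67 − 55 = 12
take 8 (≤ 12); 12 − 8 = 4
take 3 (≤ 4); 4 − 3 = 1
take 1 (≤ 1); 1 − 1 = 0
So 444 = 377 + 55 + 8 + 3 + 1, with no two terms consecutive in the sequence.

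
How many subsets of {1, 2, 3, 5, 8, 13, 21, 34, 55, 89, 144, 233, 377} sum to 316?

6

Each representation comes from the Zeckendorf form by replacing some F_k with F_{k−1} + F_{k−2} where possible.
316 = 233+55+21+5+2 = 233+55+13+8+5+2 = 144+89+55+21+5+2 = … (3 more), for 6 in all.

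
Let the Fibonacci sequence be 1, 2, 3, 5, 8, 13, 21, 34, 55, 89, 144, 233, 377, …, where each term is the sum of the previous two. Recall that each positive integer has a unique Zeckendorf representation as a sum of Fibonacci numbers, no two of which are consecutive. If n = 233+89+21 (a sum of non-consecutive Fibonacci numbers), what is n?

343

233+89+21 = 343.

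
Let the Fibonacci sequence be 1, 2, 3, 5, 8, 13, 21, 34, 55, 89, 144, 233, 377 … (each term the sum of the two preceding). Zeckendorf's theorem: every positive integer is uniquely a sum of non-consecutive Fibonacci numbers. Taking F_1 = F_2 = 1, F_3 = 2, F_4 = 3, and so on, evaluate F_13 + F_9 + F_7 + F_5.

F_13 + F_9 + F_7 + F_5 = 233 + 34 + 13 + 5 = 285.

285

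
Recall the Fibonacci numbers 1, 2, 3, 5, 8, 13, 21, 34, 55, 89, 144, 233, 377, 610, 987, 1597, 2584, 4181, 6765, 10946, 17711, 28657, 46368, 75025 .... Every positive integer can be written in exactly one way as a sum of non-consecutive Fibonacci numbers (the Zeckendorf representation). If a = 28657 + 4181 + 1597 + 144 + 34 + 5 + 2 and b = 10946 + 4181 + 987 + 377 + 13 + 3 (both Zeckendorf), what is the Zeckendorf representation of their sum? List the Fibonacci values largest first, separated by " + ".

46368 + 4181 + 377 + 144 + 55 + 2

The two numbers are 34620 and 16507, so their sum is 51127.
Greedily peel off the largest Fibonacci term at each step:
51127: greatest Fibonacci not exceeding it is 46368, leaving 4759
4759: greatest Fibonacci not exceeding it is 4181, leaving 578
578: greatest Fibonacci not exceeding it is 377, leaving 201
201: greatest Fibonacci not exceeding it is 144, leaving 57
57: greatest Fibonacci not exceeding it is 55, leaving 2
2: greatest Fibonacci not exceeding it is 2, leaving 0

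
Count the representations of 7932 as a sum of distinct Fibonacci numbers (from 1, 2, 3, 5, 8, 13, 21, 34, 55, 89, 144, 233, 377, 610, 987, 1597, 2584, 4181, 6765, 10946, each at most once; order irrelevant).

Each representation comes from the Zeckendorf form by replacing some F_k with F_{k−1} + F_{k−2} where possible.
7932 = 6765+987+144+34+2 = 6765+987+144+21+13+2 = 6765+987+89+55+34+2 = 6765+610+377+144+34+2 = … (35 more), for 39 in all.

39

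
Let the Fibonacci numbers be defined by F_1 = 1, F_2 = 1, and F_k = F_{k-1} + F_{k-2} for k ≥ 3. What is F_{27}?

196418

Iterating the recurrence up to F_{19} = 4181 and F_{18} = 2584:
F_{20} = F_{19} + F_{18} = 4181 + 2584 = 6765
F_{21} = F_{20} + F_{19} = 6765 + 4181 = 10946
F_{22} = F_{21} + F_{20} = 10946 + 6765 = 17711
F_{23} = F_{22} + F_{21} = 17711 + 10946 = 28657
F_{24} = F_{23} + F_{22} = 28657 + 17711 = 46368
F_{25} = F_{24} + F_{23} = 46368 + 28657 = 75025
F_{26} = F_{25} + F_{24} = 75025 + 46368 = 121393
F_{27} = F_{26} + F_{25} = 121393 + 75025 = 196418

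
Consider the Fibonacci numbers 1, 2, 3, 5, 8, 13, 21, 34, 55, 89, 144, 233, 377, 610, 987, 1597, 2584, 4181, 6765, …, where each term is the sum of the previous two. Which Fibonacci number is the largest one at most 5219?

4181 ≤ 5219 < 6765, so the largest Fibonacci number not exceeding 5219 is 4181.

4181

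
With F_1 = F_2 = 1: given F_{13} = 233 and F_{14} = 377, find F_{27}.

196418

By F_{2k+1} = F_k² + F_{k+1}²: F_{27} = 233² + 377² = 54289 + 142129 = 196418.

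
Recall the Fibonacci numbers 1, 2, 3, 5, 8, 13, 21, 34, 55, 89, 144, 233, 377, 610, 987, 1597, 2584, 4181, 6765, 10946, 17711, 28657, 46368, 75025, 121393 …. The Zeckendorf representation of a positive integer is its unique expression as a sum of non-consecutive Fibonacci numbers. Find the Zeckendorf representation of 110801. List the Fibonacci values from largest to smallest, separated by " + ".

75025 + 28657 + 6765 + 233 + 89 + 21 + 8 + 3

Repeatedly subtract the largest Fibonacci number that fits:
take 75025 (≤ 110801); 110801 − 75025 = 35776
take 28657 (≤ 35776); 35776 − 28657 = 7119
take 6765 (≤ 7119); 7119 − 6765 = 354
take 233 (≤ 354); 354 − 233 = 121
take 89 (≤ 121); 121 − 89 = 32
take 21 (≤ 32); 32 − 21 = 11
take 8 (≤ 11); 11 − 8 = 3
take 3 (≤ 3); 3 − 3 = 0
So 110801 = 75025 + 28657 + 6765 + 233 + 89 + 21 + 8 + 3, with no two terms consecutive in the sequence.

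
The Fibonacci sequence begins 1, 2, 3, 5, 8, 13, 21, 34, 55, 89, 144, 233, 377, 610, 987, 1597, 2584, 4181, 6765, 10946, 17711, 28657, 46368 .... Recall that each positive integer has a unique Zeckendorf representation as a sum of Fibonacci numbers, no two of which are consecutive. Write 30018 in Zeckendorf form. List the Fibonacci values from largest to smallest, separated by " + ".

30018 − 28657 = 1361
1361 − 987 = 374
374 − 233 = 141
141 − 89 = 52
52 − 34 = 18
18 − 13 = 5
5 − 5 = 0
So 30018 = 28657 + 987 + 233 + 89 + 34 + 13 + 5, with no two terms consecutive in the sequence.

28657 + 987 + 233 + 89 + 34 + 13 + 5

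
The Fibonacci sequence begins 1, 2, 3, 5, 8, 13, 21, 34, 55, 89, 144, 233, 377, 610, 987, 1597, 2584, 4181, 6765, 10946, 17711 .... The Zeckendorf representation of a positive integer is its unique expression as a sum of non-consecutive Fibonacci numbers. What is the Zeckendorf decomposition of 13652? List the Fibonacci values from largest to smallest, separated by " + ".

13652: greatest Fibonacci not exceeding it is 10946, leaving 2706
2706: greatest Fibonacci not exceeding it is 2584, leaving 122
122: greatest Fibonacci not exceeding it is 89, leaving 33
33: greatest Fibonacci not exceeding it is 21, leaving 12
12: greatest Fibonacci not exceeding it is 8, leaving 4
4: greatest Fibonacci not exceeding it is 3, leaving 1
1: greatest Fibonacci not exceeding it is 1, leaving 0
So 13652 = 10946 + 2584 + 89 + 21 + 8 + 3 + 1, with no two terms consecutive in the sequence.

10946 + 2584 + 89 + 21 + 8 + 3 + 1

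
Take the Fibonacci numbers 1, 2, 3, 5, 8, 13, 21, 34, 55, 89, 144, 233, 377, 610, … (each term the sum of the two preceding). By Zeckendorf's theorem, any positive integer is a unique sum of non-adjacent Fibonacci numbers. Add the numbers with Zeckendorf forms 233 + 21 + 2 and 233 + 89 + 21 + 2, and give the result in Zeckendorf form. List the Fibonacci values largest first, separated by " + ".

377 + 144 + 55 + 21 + 3 + 1

The two numbers are 256 and 345, so their sum is 601.
Repeatedly subtract the largest Fibonacci number that fits:
601: greatest Fibonacci not exceeding it is 377, leaving 224
224: greatest Fibonacci not exceeding it is 144, leaving 80
80: greatest Fibonacci not exceeding it is 55, leaving 25
25: greatest Fibonacci not exceeding it is 21, leaving 4
4: greatest Fibonacci not exceeding it is 3, leaving 1
1: greatest Fibonacci not exceeding it is 1, leaving 0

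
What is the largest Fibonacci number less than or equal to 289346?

196418

196418 ≤ 289346 < 317811, so the largest Fibonacci number not exceeding 289346 is 196418.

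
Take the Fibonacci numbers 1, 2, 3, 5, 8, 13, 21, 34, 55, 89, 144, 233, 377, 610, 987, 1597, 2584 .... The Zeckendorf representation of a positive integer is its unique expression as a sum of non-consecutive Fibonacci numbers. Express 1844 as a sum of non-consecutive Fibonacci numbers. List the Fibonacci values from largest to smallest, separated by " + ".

1597 + 233 + 13 + 1

subtract 1597 from 1844: 247 remains
subtract 233 from 247: 14 remains
subtract 13 from 14: 1 remains
subtract 1 from 1: 0 remains
So 1844 = 1597 + 233 + 13 + 1, with no two terms consecutive in the sequence.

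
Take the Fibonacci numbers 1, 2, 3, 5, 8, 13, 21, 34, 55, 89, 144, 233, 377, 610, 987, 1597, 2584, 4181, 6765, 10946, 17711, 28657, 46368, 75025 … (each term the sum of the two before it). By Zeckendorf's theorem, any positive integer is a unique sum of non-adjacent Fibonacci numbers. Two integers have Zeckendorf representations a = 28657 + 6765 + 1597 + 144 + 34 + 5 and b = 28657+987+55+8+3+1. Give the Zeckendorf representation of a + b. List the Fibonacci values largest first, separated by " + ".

46368 + 17711 + 2584 + 233 + 13 + 3 + 1

The two numbers are 37202 and 29711, so their sum is 66913.
Repeatedly subtract the largest Fibonacci number that fits:
66913 − 46368 = 20545
20545 − 17711 = 2834
2834 − 2584 = 250
250 − 233 = 17
17 − 13 = 4
4 − 3 = 1
1 − 1 = 0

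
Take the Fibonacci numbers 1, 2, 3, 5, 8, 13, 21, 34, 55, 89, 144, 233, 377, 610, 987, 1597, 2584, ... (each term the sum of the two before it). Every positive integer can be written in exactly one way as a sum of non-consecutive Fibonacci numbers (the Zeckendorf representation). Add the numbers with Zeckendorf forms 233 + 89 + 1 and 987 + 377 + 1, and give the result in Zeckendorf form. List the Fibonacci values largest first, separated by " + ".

1597 + 89 + 2

The two numbers are 323 and 1365, so their sum is 1688.
Repeatedly subtract the largest Fibonacci number that fits:
1688: greatest Fibonacci not exceeding it is 1597, leaving 91
91: greatest Fibonacci not exceeding it is 89, leaving 2
2: greatest Fibonacci not exceeding it is 2, leaving 0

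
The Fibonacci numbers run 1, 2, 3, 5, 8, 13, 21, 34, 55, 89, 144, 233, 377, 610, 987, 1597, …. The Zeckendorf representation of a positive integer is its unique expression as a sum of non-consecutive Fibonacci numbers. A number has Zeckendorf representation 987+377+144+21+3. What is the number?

1532

987+377+144+21+3 = 1532.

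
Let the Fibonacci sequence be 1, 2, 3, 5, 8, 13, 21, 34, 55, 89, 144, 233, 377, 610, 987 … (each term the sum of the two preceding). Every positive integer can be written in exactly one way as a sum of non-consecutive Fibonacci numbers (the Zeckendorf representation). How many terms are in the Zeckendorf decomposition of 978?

7

Repeatedly subtract the largest Fibonacci number that fits:
978 − 610 = 368
368 − 233 = 135
135 − 89 = 46
46 − 34 = 12
12 − 8 = 4
4 − 3 = 1
1 − 1 = 0
978 = 610 + 233 + 89 + 34 + 8 + 3 + 1, which has 7 terms.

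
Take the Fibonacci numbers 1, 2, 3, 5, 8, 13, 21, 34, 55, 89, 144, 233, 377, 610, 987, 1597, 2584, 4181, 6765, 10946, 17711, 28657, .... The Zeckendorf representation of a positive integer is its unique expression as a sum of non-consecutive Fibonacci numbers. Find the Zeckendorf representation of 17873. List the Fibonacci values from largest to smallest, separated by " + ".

17711 + 144 + 13 + 5

17711 ≤ 17873 < 28657, so take 17711; remainder 162
144 ≤ 162 < 233, so take 144; remainder 18
13 ≤ 18 < 21, so take 13; remainder 5
5 ≤ 5 < 8, so take 5; remainder 0
So 17873 = 17711 + 144 + 13 + 5, with no two terms consecutive in the sequence.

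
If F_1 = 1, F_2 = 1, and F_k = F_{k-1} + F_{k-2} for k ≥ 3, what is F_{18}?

Iterating the recurrence up to F_{11} = 89 and F_{10} = 55:
F_{12} = F_{11} + F_{10} = 89 + 55 = 144
F_{13} = F_{12} + F_{11} = 144 + 89 = 233
F_{14} = F_{13} + F_{12} = 233 + 144 = 377
F_{15} = F_{14} + F_{13} = 377 + 233 = 610
F_{16} = F_{15} + F_{14} = 610 + 377 = 987
F_{17} = F_{16} + F_{15} = 987 + 610 = 1597
F_{18} = F_{17} + F_{16} = 1597 + 987 = 2584

2584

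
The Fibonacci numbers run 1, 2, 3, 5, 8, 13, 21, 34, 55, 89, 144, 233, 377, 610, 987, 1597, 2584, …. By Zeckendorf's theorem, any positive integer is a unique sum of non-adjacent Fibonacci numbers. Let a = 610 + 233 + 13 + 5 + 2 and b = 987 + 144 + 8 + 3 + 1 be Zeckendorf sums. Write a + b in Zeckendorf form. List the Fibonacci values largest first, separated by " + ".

1597 + 377 + 21 + 8 + 3

The two numbers are 863 and 1143, so their sum is 2006.
Greedily peel off the largest Fibonacci term at each step:
2006: greatest Fibonacci not exceeding it is 1597, leaving 409
409: greatest Fibonacci not exceeding it is 377, leaving 32
32: greatest Fibonacci not exceeding it is 21, leaving 11
11: greatest Fibonacci not exceeding it is 8, leaving 3
3: greatest Fibonacci not exceeding it is 3, leaving 0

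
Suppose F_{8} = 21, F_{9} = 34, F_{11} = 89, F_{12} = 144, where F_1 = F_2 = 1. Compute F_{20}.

6765

By the addition formula F_{m+n} = F_m F_{n+1} + F_{m−1} F_n with m=12, n=8: F_{20} = 144·34 + 89·21 = 4896 + 1869 = 6765.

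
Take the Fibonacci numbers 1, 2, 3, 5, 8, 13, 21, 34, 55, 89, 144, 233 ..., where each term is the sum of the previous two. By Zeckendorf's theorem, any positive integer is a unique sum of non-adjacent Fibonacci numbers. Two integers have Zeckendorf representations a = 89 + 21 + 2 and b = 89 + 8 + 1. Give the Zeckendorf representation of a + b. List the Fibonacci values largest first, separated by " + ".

144 + 55 + 8 + 3

The two numbers are 112 and 98, so their sum is 210.
Repeatedly subtract the largest Fibonacci number that fits:
210 − 144 = 66
66 − 55 = 11
11 − 8 = 3
3 − 3 = 0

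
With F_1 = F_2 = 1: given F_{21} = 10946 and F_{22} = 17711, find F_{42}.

267914296

By the doubling identity F_{2k} = F_k(2F_{k+1} − F_k): F_{42} = 10946·(2·17711 − 10946) = 10946·24476 = 267914296.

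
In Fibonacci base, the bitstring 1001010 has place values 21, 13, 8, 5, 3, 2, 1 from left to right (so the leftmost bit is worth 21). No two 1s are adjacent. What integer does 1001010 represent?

28

Summing the place values of the 1 bits: 21 + 5 + 2 = 28.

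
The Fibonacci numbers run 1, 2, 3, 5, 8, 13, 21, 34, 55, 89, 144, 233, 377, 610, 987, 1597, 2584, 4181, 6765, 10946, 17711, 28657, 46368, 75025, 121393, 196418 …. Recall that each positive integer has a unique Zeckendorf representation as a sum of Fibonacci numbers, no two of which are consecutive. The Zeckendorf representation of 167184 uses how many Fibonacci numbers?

largest Fibonacci ≤ 167184 is 121393; 167184 − 121393 = 45791
largest Fibonacci ≤ 45791 is 28657; 45791 − 28657 = 17134
largest Fibonacci ≤ 17134 is 10946; 17134 − 10946 = 6188
largest Fibonacci ≤ 6188 is 4181; 6188 − 4181 = 2007
largest Fibonacci ≤ 2007 is 1597; 2007 − 1597 = 410
largest Fibonacci ≤ 410 is 377; 410 − 377 = 33
largest Fibonacci ≤ 33 is 21; 33 − 21 = 12
largest Fibonacci ≤ 12 is 8; 12 − 8 = 4
largest Fibonacci ≤ 4 is 3; 4 − 3 = 1
largest Fibonacci ≤ 1 is 1; 1 − 1 = 0
167184 = 121393 + 28657 + 10946 + 4181 + 1597 + 377 + 21 + 8 + 3 + 1, which has 10 terms.

10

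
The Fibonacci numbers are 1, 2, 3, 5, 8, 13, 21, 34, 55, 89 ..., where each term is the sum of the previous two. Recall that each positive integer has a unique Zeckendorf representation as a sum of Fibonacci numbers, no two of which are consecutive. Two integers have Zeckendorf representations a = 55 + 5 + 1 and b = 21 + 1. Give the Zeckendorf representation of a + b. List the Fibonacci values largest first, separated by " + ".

The two numbers are 61 and 22, so their sum is 83.
largest Fibonacci ≤ 83 is 55; 83 − 55 = 28
largest Fibonacci ≤ 28 is 21; 28 − 21 = 7
largest Fibonacci ≤ 7 is 5; 7 − 5 = 2
largest Fibonacci ≤ 2 is 2; 2 − 2 = 0

55 + 21 + 5 + 2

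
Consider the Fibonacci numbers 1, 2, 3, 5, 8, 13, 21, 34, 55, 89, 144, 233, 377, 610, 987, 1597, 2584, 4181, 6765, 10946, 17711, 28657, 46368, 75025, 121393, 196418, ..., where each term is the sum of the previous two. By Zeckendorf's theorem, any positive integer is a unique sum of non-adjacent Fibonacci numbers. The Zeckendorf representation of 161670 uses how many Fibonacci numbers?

take 121393 (≤ 161670); 161670 − 121393 = 40277
take 28657 (≤ 40277); 40277 − 28657 = 11620
take 10946 (≤ 11620); 11620 − 10946 = 674
take 610 (≤ 674); 674 − 610 = 64
take 55 (≤ 64); 64 − 55 = 9
take 8 (≤ 9); 9 − 8 = 1
take 1 (≤ 1); 1 − 1 = 0
161670 = 121393 + 28657 + 10946 + 610 + 55 + 8 + 1, which has 7 terms.

7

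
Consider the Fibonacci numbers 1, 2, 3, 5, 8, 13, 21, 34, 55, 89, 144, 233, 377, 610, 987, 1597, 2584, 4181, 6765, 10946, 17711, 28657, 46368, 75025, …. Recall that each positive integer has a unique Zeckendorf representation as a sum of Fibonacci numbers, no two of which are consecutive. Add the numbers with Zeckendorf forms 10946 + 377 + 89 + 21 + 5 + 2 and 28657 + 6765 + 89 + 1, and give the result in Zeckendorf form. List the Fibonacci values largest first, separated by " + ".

46368 + 377 + 144 + 55 + 8

The two numbers are 11440 and 35512, so their sum is 46952.
take 46368 (≤ 46952); 46952 − 46368 = 584
take 377 (≤ 584); 584 − 377 = 207
take 144 (≤ 207); 207 − 144 = 63
take 55 (≤ 63); 63 − 55 = 8
take 8 (≤ 8); 8 − 8 = 0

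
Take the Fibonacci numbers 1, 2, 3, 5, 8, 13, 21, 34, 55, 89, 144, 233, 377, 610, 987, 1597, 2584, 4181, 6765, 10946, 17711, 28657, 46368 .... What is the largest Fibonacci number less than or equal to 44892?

28657 ≤ 44892 < 46368, so the largest Fibonacci number not exceeding 44892 is 28657.

28657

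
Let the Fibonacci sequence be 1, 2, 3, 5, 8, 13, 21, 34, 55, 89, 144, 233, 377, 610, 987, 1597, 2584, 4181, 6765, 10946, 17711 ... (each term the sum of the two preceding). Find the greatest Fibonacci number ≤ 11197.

10946

10946 ≤ 11197 < 17711, so the largest Fibonacci number not exceeding 11197 is 10946.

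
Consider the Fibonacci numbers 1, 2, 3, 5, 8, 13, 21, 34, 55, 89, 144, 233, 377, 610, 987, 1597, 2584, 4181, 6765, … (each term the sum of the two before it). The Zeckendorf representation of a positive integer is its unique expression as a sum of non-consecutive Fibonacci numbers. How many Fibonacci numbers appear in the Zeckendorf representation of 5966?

6

largest Fibonacci ≤ 5966 is 4181; 5966 − 4181 = 1785
largest Fibonacci ≤ 1785 is 1597; 1785 − 1597 = 188
largest Fibonacci ≤ 188 is 144; 188 − 144 = 44
largest Fibonacci ≤ 44 is 34; 44 − 34 = 10
largest Fibonacci ≤ 10 is 8; 10 − 8 = 2
largest Fibonacci ≤ 2 is 2; 2 − 2 = 0
5966 = 4181 + 1597 + 144 + 34 + 8 + 2, which has 6 terms.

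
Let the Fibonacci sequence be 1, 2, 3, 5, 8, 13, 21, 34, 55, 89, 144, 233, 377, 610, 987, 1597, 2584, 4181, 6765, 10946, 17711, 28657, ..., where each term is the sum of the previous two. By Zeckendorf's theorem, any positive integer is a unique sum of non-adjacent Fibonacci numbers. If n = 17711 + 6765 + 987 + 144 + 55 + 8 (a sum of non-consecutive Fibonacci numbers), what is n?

17711 + 6765 + 987 + 144 + 55 + 8 = 25670.

25670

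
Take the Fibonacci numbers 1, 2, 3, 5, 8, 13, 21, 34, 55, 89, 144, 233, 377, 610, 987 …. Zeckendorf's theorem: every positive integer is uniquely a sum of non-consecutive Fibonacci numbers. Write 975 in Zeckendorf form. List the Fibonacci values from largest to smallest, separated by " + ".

610 + 233 + 89 + 34 + 8 + 1

take 610 (≤ 975); 975 − 610 = 365
take 233 (≤ 365); 365 − 233 = 132
take 89 (≤ 132); 132 − 89 = 43
take 34 (≤ 43); 43 − 34 = 9
take 8 (≤ 9); 9 − 8 = 1
take 1 (≤ 1); 1 − 1 = 0
So 975 = 610 + 233 + 89 + 34 + 8 + 1, with no two terms consecutive in the sequence.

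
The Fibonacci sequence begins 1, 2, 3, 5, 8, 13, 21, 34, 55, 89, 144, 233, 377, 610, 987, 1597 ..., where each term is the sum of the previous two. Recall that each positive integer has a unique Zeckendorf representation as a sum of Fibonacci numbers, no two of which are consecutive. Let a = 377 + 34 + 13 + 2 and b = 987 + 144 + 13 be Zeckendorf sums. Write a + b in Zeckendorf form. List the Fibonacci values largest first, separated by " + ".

The two numbers are 426 and 1144, so their sum is 1570.
Greedily peel off the largest Fibonacci term at each step:
take 987 (≤ 1570); 1570 − 987 = 583
take 377 (≤ 583); 583 − 377 = 206
take 144 (≤ 206); 206 − 144 = 62
take 55 (≤ 62); 62 − 55 = 7
take 5 (≤ 7); 7 − 5 = 2
take 2 (≤ 2); 2 − 2 = 0

987 + 377 + 144 + 55 + 5 + 2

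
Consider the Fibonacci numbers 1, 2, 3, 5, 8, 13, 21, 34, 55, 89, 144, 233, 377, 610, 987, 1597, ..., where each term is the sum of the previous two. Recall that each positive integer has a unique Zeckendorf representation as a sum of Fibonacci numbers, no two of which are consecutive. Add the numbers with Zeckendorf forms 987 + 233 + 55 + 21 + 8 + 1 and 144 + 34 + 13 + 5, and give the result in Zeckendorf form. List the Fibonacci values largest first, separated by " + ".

987 + 377 + 89 + 34 + 13 + 1

The two numbers are 1305 and 196, so their sum is 1501.
largest Fibonacci ≤ 1501 is 987; 1501 − 987 = 514
largest Fibonacci ≤ 514 is 377; 514 − 377 = 137
largest Fibonacci ≤ 137 is 89; 137 − 89 = 48
largest Fibonacci ≤ 48 is 34; 48 − 34 = 14
largest Fibonacci ≤ 14 is 13; 14 − 13 = 1
largest Fibonacci ≤ 1 is 1; 1 − 1 = 0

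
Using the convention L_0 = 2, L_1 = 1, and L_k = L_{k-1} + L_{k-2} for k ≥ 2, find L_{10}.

123

Iterating the recurrence up to L_{5} = 11 and L_{4} = 7:
L_{6} = L_{5} + L_{4} = 11 + 7 = 18
L_{7} = L_{6} + L_{5} = 18 + 11 = 29
L_{8} = L_{7} + L_{6} = 29 + 18 = 47
L_{9} = L_{8} + L_{7} = 47 + 29 = 76
L_{10} = L_{9} + L_{8} = 76 + 47 = 123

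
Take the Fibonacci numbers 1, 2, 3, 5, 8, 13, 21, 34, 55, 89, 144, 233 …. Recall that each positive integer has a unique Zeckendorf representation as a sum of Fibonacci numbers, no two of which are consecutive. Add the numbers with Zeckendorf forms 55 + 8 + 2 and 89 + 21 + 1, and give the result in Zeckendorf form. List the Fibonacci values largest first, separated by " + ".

144 + 21 + 8 + 3

The two numbers are 65 and 111, so their sum is 176.
Greedily peel off the largest Fibonacci term at each step:
144 ≤ 176 < 233, so take 144; remainder 32
21 ≤ 32 < 34, so take 21; remainder 11
8 ≤ 11 < 13, so take 8; remainder 3
3 ≤ 3 < 5, so take 3; remainder 0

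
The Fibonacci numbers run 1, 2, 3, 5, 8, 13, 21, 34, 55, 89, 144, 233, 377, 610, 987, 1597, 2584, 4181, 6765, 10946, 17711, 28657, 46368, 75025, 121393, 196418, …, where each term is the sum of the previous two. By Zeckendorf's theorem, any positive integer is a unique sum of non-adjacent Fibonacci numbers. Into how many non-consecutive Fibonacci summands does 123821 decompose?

121393 ≤ 123821 < 196418, so take 121393; remainder 2428
1597 ≤ 2428 < 2584, so take 1597; remainder 831
610 ≤ 831 < 987, so take 610; remainder 221
144 ≤ 221 < 233, so take 144; remainder 77
55 ≤ 77 < 89, so take 55; remainder 22
21 ≤ 22 < 34, so take 21; remainder 1
1 ≤ 1 < 2, so take 1; remainder 0
123821 = 121393 + 1597 + 610 + 144 + 55 + 21 + 1, which has 7 terms.

7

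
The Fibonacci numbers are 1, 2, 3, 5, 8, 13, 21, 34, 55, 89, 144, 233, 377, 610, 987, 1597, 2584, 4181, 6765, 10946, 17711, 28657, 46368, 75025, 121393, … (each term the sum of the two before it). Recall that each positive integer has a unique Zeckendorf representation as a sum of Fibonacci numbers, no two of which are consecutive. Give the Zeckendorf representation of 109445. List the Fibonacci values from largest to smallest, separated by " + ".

109445 − 75025 = 34420
34420 − 28657 = 5763
5763 − 4181 = 1582
1582 − 987 = 595
595 − 377 = 218
218 − 144 = 74
74 − 55 = 19
19 − 13 = 6
6 − 5 = 1
1 − 1 = 0
So 109445 = 75025 + 28657 + 4181 + 987 + 377 + 144 + 55 + 13 + 5 + 1, with no two terms consecutive in the sequence.

75025 + 28657 + 4181 + 987 + 377 + 144 + 55 + 13 + 5 + 1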